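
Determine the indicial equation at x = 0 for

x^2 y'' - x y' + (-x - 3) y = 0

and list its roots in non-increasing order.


Divide by x^2 to reach normal form y'' + P_1(x) y' + P_2(x) y = 0 with P_1(x) = -1/x and P_2(x) = -1/x - 3/x^2.
x = 0 is a singular point because the y'-coefficient -1/x has a pole at x = 0 and the y-coefficient -1/x - 3/x^2 has a pole at x = 0.
It is a regular singular point because x P_1(x) = p(x) = -1 and x^2 P_2(x) = q(x) = -x - 3 are polynomials, hence analytic at x = 0.
p(0) = -1,  q(0) = -3.
Indicial equation: r(r-1) + p(0) r + q(0) = 0, i.e. r^2 + (p(0) - 1) r + q(0) = 0, i.e. r^2 - 2 r - 3 = 0.
Discriminant: (-2)^2 - 4(-3) = 16, so r = (2 ± 4)/2.
Solving: r_1 = 3, r_2 = -1.

indicial: r^2 - 2 r - 3 = 0; roots r_1 = 3, r_2 = -1


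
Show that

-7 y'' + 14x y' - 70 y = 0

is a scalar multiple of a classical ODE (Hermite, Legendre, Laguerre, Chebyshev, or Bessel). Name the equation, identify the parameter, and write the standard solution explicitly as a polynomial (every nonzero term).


All three coefficients share the factor -7; dividing through by -7 gives  y'' - 2x y' + 10 y = 0.
This matches the Hermite equation y'' - 2x y' + 2n y = 0 with 2n = 10, so n = 5; the polynomial solution is H_5(x).
With y = sum_k a_k x^k, matching x^k gives (k+2)(k+1) a_{k+2} = 2(k - n) a_k = 2(k - 5) a_k. The right side vanishes at k = 5, so the series with the parity of 5 terminates at degree 5.
Standard normalization: leading coefficient of H_n is 2^n, so a_5 = 2^5 = 32. Work downward with a_k = (k+1)(k+2) a_{k+2} / (2(k - n)):
  a_3 = (4)(5)(32) / (2(3 - 5)) = 640/(-4) = -160
  a_1 = (2)(3)(-160) / (2(1 - 5)) = -960/(-8) = 120
Hence H_5(x) = 32 x^5 - 160 x^3 + 120 x.

H_5(x); series = 32 x^5 - 160 x^3 + 120 x


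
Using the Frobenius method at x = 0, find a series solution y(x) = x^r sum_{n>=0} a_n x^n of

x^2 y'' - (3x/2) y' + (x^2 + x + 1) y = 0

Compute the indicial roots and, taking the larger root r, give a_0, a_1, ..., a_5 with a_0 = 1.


Write in Frobenius form y'' + (p(x)/x) y' + (q(x)/x^2) y = 0:
  p(x) = -3/2,  q(x) = x^2 + x + 1.
Indicial equation: r(r-1) + (-3/2) r + (1) = 0 -> roots r_1 = 2, r_2 = 1/2.
Take r = r_1 = 2. Let y(x) = x^r sum_{n>=0} a_n x^n with a_0 = 1.
Substitute y = x^r sum a_n x^n and match x^{r+n}. The recurrence is
  D(n) a_n + 1 a_{n-1} + 1 a_{n-2} = 0,  where D(n) = (r+n)(r+n-1) + (-3/2)(r+n) + (1).
  a_n = [-1 a_{n-1} - 1 a_{n-2}] / D(n).
Since the indicial polynomial factors as (r - r_1)(r - r_2), D(n) = (r_1 + n - r_1)(r_1 + n - r_2) = n(n + 3/2).
Evaluating step by step (a_0 = 1):
  n = 1: D(1) = 1(1 + 3/2) = 5/2; numerator = -1(1) = -1; a_1 = (-1)/(5/2) = -2/5
  n = 2: D(2) = 2(2 + 3/2) = 7; numerator = -1(-2/5) - 1(1) = -3/5; a_2 = (-3/5)/(7) = -3/35
  n = 3: D(3) = 3(3 + 3/2) = 27/2; numerator = -1(-3/35) - 1(-2/5) = 17/35; a_3 = (17/35)/(27/2) = 34/945
  n = 4: D(4) = 4(4 + 3/2) = 22; numerator = -1(34/945) - 1(-3/35) = 47/945; a_4 = (47/945)/(22) = 47/20790
  n = 5: D(5) = 5(5 + 3/2) = 65/2; numerator = -1(47/20790) - 1(34/945) = -53/1386; a_5 = (-53/1386)/(65/2) = -53/45045

r = 2; a_0 = 1; a_1 = -2/5; a_2 = -3/35; a_3 = 34/945; a_4 = 47/20790; a_5 = -53/45045


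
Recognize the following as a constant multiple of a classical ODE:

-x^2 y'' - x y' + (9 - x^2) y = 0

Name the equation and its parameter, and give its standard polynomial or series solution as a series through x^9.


All three coefficients share the factor -1; dividing through by -1 gives  x^2 y'' + x y' + (x^2 - 9) y = 0.
This matches the Bessel equation x^2 y'' + x y' + (x^2 - nu^2) y = 0 with nu^2 = 9, so nu = 3; the solution bounded at x = 0 is J_3(x).
Frobenius at x = 0: indicial roots ±nu; for r = nu the recurrence k(k + 2nu) c_k = -c_{k-2} gives the standard series J_nu(x) = sum_{k>=0} (-1)^k / (k! (k+nu)!) (x/2)^(2k+nu). Evaluate the first 4 terms:
  k = 0: (-1)^0 / (0! * 3! * 2^3) x^3 = 1/(1*6*8) x^3 = (1/48) x^3
  k = 1: (-1)^1 / (1! * 4! * 2^5) x^5 = -1/(1*24*32) x^5 = (-1/768) x^5
  k = 2: (-1)^2 / (2! * 5! * 2^7) x^7 = 1/(2*120*128) x^7 = (1/30720) x^7
  k = 3: (-1)^3 / (3! * 6! * 2^9) x^9 = -1/(6*720*512) x^9 = (-1/2211840) x^9
Hence J_3(x) = -x^9/2211840 + x^7/30720 - x^5/768 + x^3/48 + ....

J_3(x); series = -x^9/2211840 + x^7/30720 - x^5/768 + x^3/48


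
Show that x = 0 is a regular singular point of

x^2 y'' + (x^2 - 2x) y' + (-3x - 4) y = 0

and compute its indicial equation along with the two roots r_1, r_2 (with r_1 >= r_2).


Divide by x^2 to reach normal form y'' + P_1(x) y' + P_2(x) y = 0 with P_1(x) = 1 - 2/x and P_2(x) = -3/x - 4/x^2.
x = 0 is a singular point because the y'-coefficient 1 - 2/x has a pole at x = 0 and the y-coefficient -3/x - 4/x^2 has a pole at x = 0.
It is a regular singular point because x P_1(x) = p(x) = x - 2 and x^2 P_2(x) = q(x) = -3x - 4 are polynomials, hence analytic at x = 0.
p(0) = -2,  q(0) = -4.
Indicial equation: r(r-1) + p(0) r + q(0) = 0, i.e. r^2 + (p(0) - 1) r + q(0) = 0, i.e. r^2 - 3 r - 4 = 0.
Discriminant: (-3)^2 - 4(-4) = 25, so r = (3 ± 5)/2.
Solving: r_1 = 4, r_2 = -1.

indicial: r^2 - 3 r - 4 = 0; roots r_1 = 4, r_2 = -1


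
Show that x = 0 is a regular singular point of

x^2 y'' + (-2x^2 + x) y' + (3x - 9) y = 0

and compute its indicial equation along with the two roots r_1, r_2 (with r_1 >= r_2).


Divide by x^2 to reach normal form y'' + P_1(x) y' + P_2(x) y = 0 with P_1(x) = -2 + 1/x and P_2(x) = 3/x - 9/x^2.
x = 0 is a singular point because the y'-coefficient -2 + 1/x has a pole at x = 0 and the y-coefficient 3/x - 9/x^2 has a pole at x = 0.
It is a regular singular point because x P_1(x) = p(x) = 1 - 2x and x^2 P_2(x) = q(x) = 3x - 9 are polynomials, hence analytic at x = 0.
p(0) = 1,  q(0) = -9.
Indicial equation: r(r-1) + p(0) r + q(0) = 0, i.e. r^2 + (p(0) - 1) r + q(0) = 0, i.e. r^2 - 9 = 0.
Discriminant: (0)^2 - 4(-9) = 36, so r = (0 ± 6)/2.
Solving: r_1 = 3, r_2 = -3.

indicial: r^2 - 9 = 0; roots r_1 = 3, r_2 = -3


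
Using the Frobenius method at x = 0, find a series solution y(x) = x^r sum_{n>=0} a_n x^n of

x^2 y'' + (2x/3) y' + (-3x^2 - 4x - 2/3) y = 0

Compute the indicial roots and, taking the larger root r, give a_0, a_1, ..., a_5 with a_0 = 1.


Write in Frobenius form y'' + (p(x)/x) y' + (q(x)/x^2) y = 0:
  p(x) = 2/3,  q(x) = -3x^2 - 4x - 2/3.
Indicial equation: r(r-1) + (2/3) r + (-2/3) = 0 -> roots r_1 = 1, r_2 = -2/3.
Take r = r_1 = 1. Let y(x) = x^r sum_{n>=0} a_n x^n with a_0 = 1.
Substitute y = x^r sum a_n x^n and match x^{r+n}. The recurrence is
  D(n) a_n - 4 a_{n-1} - 3 a_{n-2} = 0,  where D(n) = (r+n)(r+n-1) + (2/3)(r+n) + (-2/3).
  a_n = [4 a_{n-1} + 3 a_{n-2}] / D(n).
Since the indicial polynomial factors as (r - r_1)(r - r_2), D(n) = (r_1 + n - r_1)(r_1 + n - r_2) = n(n + 5/3).
Evaluating step by step (a_0 = 1):
  n = 1: D(1) = 1(1 + 5/3) = 8/3; numerator = 4(1) = 4; a_1 = (4)/(8/3) = 3/2
  n = 2: D(2) = 2(2 + 5/3) = 22/3; numerator = 4(3/2) + 3(1) = 9; a_2 = (9)/(22/3) = 27/22
  n = 3: D(3) = 3(3 + 5/3) = 14; numerator = 4(27/22) + 3(3/2) = 207/22; a_3 = (207/22)/(14) = 207/308
  n = 4: D(4) = 4(4 + 5/3) = 68/3; numerator = 4(207/308) + 3(27/22) = 981/154; a_4 = (981/154)/(68/3) = 2943/10472
  n = 5: D(5) = 5(5 + 5/3) = 100/3; numerator = 4(2943/10472) + 3(207/308) = 2349/748; a_5 = (2349/748)/(100/3) = 7047/74800

r = 1; a_0 = 1; a_1 = 3/2; a_2 = 27/22; a_3 = 207/308; a_4 = 2943/10472; a_5 = 7047/74800


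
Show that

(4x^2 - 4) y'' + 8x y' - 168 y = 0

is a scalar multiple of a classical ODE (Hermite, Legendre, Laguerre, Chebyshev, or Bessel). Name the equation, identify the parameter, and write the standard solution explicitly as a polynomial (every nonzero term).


All three coefficients share the factor -4; dividing through by -4 gives  (1 - x^2) y'' - 2x y' + 42 y = 0.
This matches the Legendre equation (1 - x^2) y'' - 2x y' + n(n+1) y = 0 (note the -2x y' term) with n(n+1) = 42, so n = 6; the polynomial solution is P_6(x).
With y = sum_k a_k x^k, matching x^k gives (k+2)(k+1) a_{k+2} = [k(k+1) - n(n+1)] a_k = (k - 6)(k + 7) a_k. The right side vanishes at k = 6, so the series with the parity of 6 terminates at degree 6.
Standard normalization (P_n(1) = 1): leading coefficient (2n)!/(2^n (n!)^2) = 479001600/(64*518400) = 231/16, so a_6 = 231/16. Work downward with a_k = (k+1)(k+2) a_{k+2} / ((k - 6)(k + 7)):
  a_4 = (5)(6)(231/16) / ((4 - 6)(4 + 7)) = (3465/8)/(-22) = -315/16
  a_2 = (3)(4)(-315/16) / ((2 - 6)(2 + 7)) = (-945/4)/(-36) = 105/16
  a_0 = (1)(2)(105/16) / ((0 - 6)(0 + 7)) = (105/8)/(-42) = -5/16
Hence P_6(x) = 231 x^6/16 - 315 x^4/16 + 105 x^2/16 - 5/16.

P_6(x); series = 231 x^6/16 - 315 x^4/16 + 105 x^2/16 - 5/16


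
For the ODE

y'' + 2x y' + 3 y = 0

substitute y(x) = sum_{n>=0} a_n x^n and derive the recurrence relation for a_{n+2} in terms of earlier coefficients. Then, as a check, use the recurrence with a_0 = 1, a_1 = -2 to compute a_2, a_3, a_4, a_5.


Substitute y = sum_n a_n x^n.
y''(x) has coefficient (n+2)(n+1) a_{n+2} at x^n;
2 x y'(x) has coefficient 2 n a_n at x^n (shift);
3 y(x) has coefficient 3 a_n at x^n.
Matching x^n: (n+2)(n+1) a_{n+2} + (2n + 3) a_n = 0.
Thus a_{n+2} = (-2n - 3) / ((n+1)(n+2)) * a_n.

Check with a_0 = 1, a_1 = -2 (apply the recurrence for n = 0, 1, 2, 3): a_0 = 1, a_1 = -2, a_2 = -3/2, a_3 = 5/3, a_4 = 7/8, a_5 = -3/4.

a_(n+2) = (-2n - 3) / ((n+1)(n+2)) * a_n; check: a_0 = 1, a_1 = -2, a_2 = -3/2, a_3 = 5/3, a_4 = 7/8, a_5 = -3/4


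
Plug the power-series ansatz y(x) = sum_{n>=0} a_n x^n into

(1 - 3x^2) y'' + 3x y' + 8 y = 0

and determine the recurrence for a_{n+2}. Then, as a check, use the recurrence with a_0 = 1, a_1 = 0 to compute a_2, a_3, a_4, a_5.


Substitute y = sum_n a_n x^n.
(1 - 3 x^2) y'' contributes (n+2)(n+1) a_{n+2} - 3 n(n-1) a_n at x^n.
3 x y'(x) contributes 3 n a_n at x^n.
8 y(x) contributes 8 a_n at x^n.
Matching x^n: (n+2)(n+1) a_{n+2} + (-3 n(n-1) + 3 n + 8) a_n = 0.
Thus a_{n+2} = (3 n(n-1) - 3 n - 8) / ((n+1)(n+2)) * a_n.

Check with a_0 = 1, a_1 = 0 (apply the recurrence for n = 0, 1, 2, 3): a_0 = 1, a_1 = 0, a_2 = -4, a_3 = 0, a_4 = 8/3, a_5 = 0.

a_(n+2) = (3 n(n-1) - 3 n - 8) / ((n+1)(n+2)) * a_n; check: a_0 = 1, a_1 = 0, a_2 = -4, a_3 = 0, a_4 = 8/3, a_5 = 0


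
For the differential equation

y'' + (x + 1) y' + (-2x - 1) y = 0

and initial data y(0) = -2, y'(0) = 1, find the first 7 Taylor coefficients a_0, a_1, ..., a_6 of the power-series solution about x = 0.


Ansatz: y(x) = sum_{n>=0} a_n x^n, so y'(x) = sum_{n>=1} n a_n x^(n-1) and y''(x) = sum_{n>=2} n(n-1) a_n x^(n-2).
Substitute into P(x) y'' + Q(x) y' + R(x) y = 0 with P(x) = 1, Q(x) = x + 1, R(x) = -2x - 1, and match powers of x.
Initial conditions: a_0 = -2, a_1 = 1.
Setting the coefficient of each power of x to zero and solving order by order (substituting the coefficients already found):
  x^0: 2 a_2 + a_1 - a_0 = 0  ->  2 a_2 = -a_1 + a_0 = -3  ->  a_2 = -3/2
  x^1: 6 a_3 + 2 a_2 - 2 a_0 = 0  ->  6 a_3 = -2 a_2 + 2 a_0 = -1  ->  a_3 = -1/6
  x^2: 12 a_4 + 3 a_3 + a_2 - 2 a_1 = 0  ->  12 a_4 = -3 a_3 - a_2 + 2 a_1 = 4  ->  a_4 = 1/3
  x^3: 20 a_5 + 4 a_4 + 2 a_3 - 2 a_2 = 0  ->  20 a_5 = -4 a_4 - 2 a_3 + 2 a_2 = -4  ->  a_5 = -1/5
  x^4: 30 a_6 + 5 a_5 + 3 a_4 - 2 a_3 = 0  ->  30 a_6 = -5 a_5 - 3 a_4 + 2 a_3 = -1/3  ->  a_6 = -1/90
Truncated series: y(x) = -2 + x - (3/2) x^2 - (1/6) x^3 + (1/3) x^4 - (1/5) x^5 - (1/90) x^6 + O(x^7).

a_0 = -2; a_1 = 1; a_2 = -3/2; a_3 = -1/6; a_4 = 1/3; a_5 = -1/5; a_6 = -1/90


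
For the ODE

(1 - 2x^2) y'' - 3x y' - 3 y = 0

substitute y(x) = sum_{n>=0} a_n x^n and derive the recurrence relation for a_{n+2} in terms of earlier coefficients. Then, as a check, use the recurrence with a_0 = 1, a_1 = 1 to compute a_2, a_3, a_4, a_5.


Substitute y = sum_n a_n x^n.
(1 - 2 x^2) y'' contributes (n+2)(n+1) a_{n+2} - 2 n(n-1) a_n at x^n.
-3 x y'(x) contributes -3 n a_n at x^n.
-3 y(x) contributes -3 a_n at x^n.
Matching x^n: (n+2)(n+1) a_{n+2} + (-2 n(n-1) - 3 n - 3) a_n = 0.
Thus a_{n+2} = (2 n(n-1) + 3 n + 3) / ((n+1)(n+2)) * a_n.

Check with a_0 = 1, a_1 = 1 (apply the recurrence for n = 0, 1, 2, 3): a_0 = 1, a_1 = 1, a_2 = 3/2, a_3 = 1, a_4 = 13/8, a_5 = 6/5.

a_(n+2) = (2 n(n-1) + 3 n + 3) / ((n+1)(n+2)) * a_n; check: a_0 = 1, a_1 = 1, a_2 = 3/2, a_3 = 1, a_4 = 13/8, a_5 = 6/5


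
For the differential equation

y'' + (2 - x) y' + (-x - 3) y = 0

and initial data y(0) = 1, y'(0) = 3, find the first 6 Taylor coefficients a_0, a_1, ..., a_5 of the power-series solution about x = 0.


Ansatz: y(x) = sum_{n>=0} a_n x^n, so y'(x) = sum_{n>=1} n a_n x^(n-1) and y''(x) = sum_{n>=2} n(n-1) a_n x^(n-2).
Substitute into P(x) y'' + Q(x) y' + R(x) y = 0 with P(x) = 1, Q(x) = 2 - x, R(x) = -x - 3, and match powers of x.
Initial conditions: a_0 = 1, a_1 = 3.
Setting the coefficient of each power of x to zero and solving order by order (substituting the coefficients already found):
  x^0: 2 a_2 + 2 a_1 - 3 a_0 = 0  ->  2 a_2 = -2 a_1 + 3 a_0 = -3  ->  a_2 = -3/2
  x^1: 6 a_3 + 4 a_2 - 4 a_1 - a_0 = 0  ->  6 a_3 = -4 a_2 + 4 a_1 + a_0 = 19  ->  a_3 = 19/6
  x^2: 12 a_4 + 6 a_3 - 5 a_2 - a_1 = 0  ->  12 a_4 = -6 a_3 + 5 a_2 + a_1 = -47/2  ->  a_4 = -47/24
  x^3: 20 a_5 + 8 a_4 - 6 a_3 - a_2 = 0  ->  20 a_5 = -8 a_4 + 6 a_3 + a_2 = 199/6  ->  a_5 = 199/120
Truncated series: y(x) = 1 + 3 x - (3/2) x^2 + (19/6) x^3 - (47/24) x^4 + (199/120) x^5 + O(x^6).

a_0 = 1; a_1 = 3; a_2 = -3/2; a_3 = 19/6; a_4 = -47/24; a_5 = 199/120


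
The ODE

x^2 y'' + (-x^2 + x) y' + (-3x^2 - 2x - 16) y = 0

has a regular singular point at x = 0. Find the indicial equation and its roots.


Divide by x^2 to reach normal form y'' + P_1(x) y' + P_2(x) y = 0 with P_1(x) = -1 + 1/x and P_2(x) = -3 - 2/x - 16/x^2.
x = 0 is a singular point because the y'-coefficient -1 + 1/x has a pole at x = 0 and the y-coefficient -3 - 2/x - 16/x^2 has a pole at x = 0.
It is a regular singular point because x P_1(x) = p(x) = 1 - x and x^2 P_2(x) = q(x) = -3x^2 - 2x - 16 are polynomials, hence analytic at x = 0.
p(0) = 1,  q(0) = -16.
Indicial equation: r(r-1) + p(0) r + q(0) = 0, i.e. r^2 + (p(0) - 1) r + q(0) = 0, i.e. r^2 - 16 = 0.
Discriminant: (0)^2 - 4(-16) = 64, so r = (0 ± 8)/2.
Solving: r_1 = 4, r_2 = -4.

indicial: r^2 - 16 = 0; roots r_1 = 4, r_2 = -4


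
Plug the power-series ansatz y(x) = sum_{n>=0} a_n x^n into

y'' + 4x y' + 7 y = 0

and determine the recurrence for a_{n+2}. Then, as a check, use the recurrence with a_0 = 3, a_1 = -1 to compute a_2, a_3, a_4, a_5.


Substitute y = sum_n a_n x^n.
y''(x) has coefficient (n+2)(n+1) a_{n+2} at x^n;
4 x y'(x) has coefficient 4 n a_n at x^n (shift);
7 y(x) has coefficient 7 a_n at x^n.
Matching x^n: (n+2)(n+1) a_{n+2} + (4n + 7) a_n = 0.
Thus a_{n+2} = (-4n - 7) / ((n+1)(n+2)) * a_n.

Check with a_0 = 3, a_1 = -1 (apply the recurrence for n = 0, 1, 2, 3): a_0 = 3, a_1 = -1, a_2 = -21/2, a_3 = 11/6, a_4 = 105/8, a_5 = -209/120.

a_(n+2) = (-4n - 7) / ((n+1)(n+2)) * a_n; check: a_0 = 3, a_1 = -1, a_2 = -21/2, a_3 = 11/6, a_4 = 105/8, a_5 = -209/120


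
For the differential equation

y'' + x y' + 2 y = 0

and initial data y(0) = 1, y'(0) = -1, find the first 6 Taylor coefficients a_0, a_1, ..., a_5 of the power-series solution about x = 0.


Ansatz: y(x) = sum_{n>=0} a_n x^n, so y'(x) = sum_{n>=1} n a_n x^(n-1) and y''(x) = sum_{n>=2} n(n-1) a_n x^(n-2).
Substitute into P(x) y'' + Q(x) y' + R(x) y = 0 with P(x) = 1, Q(x) = x, R(x) = 2, and match powers of x.
Initial conditions: a_0 = 1, a_1 = -1.
Setting the coefficient of each power of x to zero and solving order by order (substituting the coefficients already found):
  x^0: 2 a_2 + 2 a_0 = 0  ->  2 a_2 = -2 a_0 = -2  ->  a_2 = -1
  x^1: 6 a_3 + 3 a_1 = 0  ->  6 a_3 = -3 a_1 = 3  ->  a_3 = 1/2
  x^2: 12 a_4 + 4 a_2 = 0  ->  12 a_4 = -4 a_2 = 4  ->  a_4 = 1/3
  x^3: 20 a_5 + 5 a_3 = 0  ->  20 a_5 = -5 a_3 = -5/2  ->  a_5 = -1/8
Truncated series: y(x) = 1 - x - x^2 + (1/2) x^3 + (1/3) x^4 - (1/8) x^5 + O(x^6).

a_0 = 1; a_1 = -1; a_2 = -1; a_3 = 1/2; a_4 = 1/3; a_5 = -1/8


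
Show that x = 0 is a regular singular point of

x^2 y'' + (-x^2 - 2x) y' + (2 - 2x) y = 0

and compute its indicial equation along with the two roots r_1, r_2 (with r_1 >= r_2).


Divide by x^2 to reach normal form y'' + P_1(x) y' + P_2(x) y = 0 with P_1(x) = -1 - 2/x and P_2(x) = -2/x + 2/x^2.
x = 0 is a singular point because the y'-coefficient -1 - 2/x has a pole at x = 0 and the y-coefficient -2/x + 2/x^2 has a pole at x = 0.
It is a regular singular point because x P_1(x) = p(x) = -x - 2 and x^2 P_2(x) = q(x) = 2 - 2x are polynomials, hence analytic at x = 0.
p(0) = -2,  q(0) = 2.
Indicial equation: r(r-1) + p(0) r + q(0) = 0, i.e. r^2 + (p(0) - 1) r + q(0) = 0, i.e. r^2 - 3 r + 2 = 0.
Discriminant: (-3)^2 - 4(2) = 1, so r = (3 ± 1)/2.
Solving: r_1 = 2, r_2 = 1.

indicial: r^2 - 3 r + 2 = 0; roots r_1 = 2, r_2 = 1


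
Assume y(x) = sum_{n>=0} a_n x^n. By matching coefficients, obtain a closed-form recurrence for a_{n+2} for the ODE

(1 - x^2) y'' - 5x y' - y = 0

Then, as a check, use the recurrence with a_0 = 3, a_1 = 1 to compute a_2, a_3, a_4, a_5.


Substitute y = sum_n a_n x^n.
(1 - 1 x^2) y'' contributes (n+2)(n+1) a_{n+2} - n(n-1) a_n at x^n.
-5 x y'(x) contributes -5 n a_n at x^n.
-y(x) contributes -1 a_n at x^n.
Matching x^n: (n+2)(n+1) a_{n+2} + (-n(n-1) - 5 n - 1) a_n = 0.
Thus a_{n+2} = (n(n-1) + 5 n + 1) / ((n+1)(n+2)) * a_n.

Check with a_0 = 3, a_1 = 1 (apply the recurrence for n = 0, 1, 2, 3): a_0 = 3, a_1 = 1, a_2 = 3/2, a_3 = 1, a_4 = 13/8, a_5 = 11/10.

a_(n+2) = (n(n-1) + 5 n + 1) / ((n+1)(n+2)) * a_n; check: a_0 = 3, a_1 = 1, a_2 = 3/2, a_3 = 1, a_4 = 13/8, a_5 = 11/10


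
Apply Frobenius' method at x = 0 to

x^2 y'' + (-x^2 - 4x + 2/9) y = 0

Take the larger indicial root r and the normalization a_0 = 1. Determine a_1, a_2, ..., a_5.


Write in Frobenius form y'' + (p(x)/x) y' + (q(x)/x^2) y = 0:
  p(x) = 0,  q(x) = -x^2 - 4x + 2/9.
Indicial equation: r(r-1) + (0) r + (2/9) = 0 -> roots r_1 = 2/3, r_2 = 1/3.
Take r = r_1 = 2/3. Let y(x) = x^r sum_{n>=0} a_n x^n with a_0 = 1.
Substitute y = x^r sum a_n x^n and match x^{r+n}. The recurrence is
  D(n) a_n - 4 a_{n-1} - 1 a_{n-2} = 0,  where D(n) = (r+n)(r+n-1) + (0)(r+n) + (2/9).
  a_n = [4 a_{n-1} + 1 a_{n-2}] / D(n).
Since the indicial polynomial factors as (r - r_1)(r - r_2), D(n) = (r_1 + n - r_1)(r_1 + n - r_2) = n(n + 1/3).
Evaluating step by step (a_0 = 1):
  n = 1: D(1) = 1(1 + 1/3) = 4/3; numerator = 4(1) = 4; a_1 = (4)/(4/3) = 3
  n = 2: D(2) = 2(2 + 1/3) = 14/3; numerator = 4(3) + 1(1) = 13; a_2 = (13)/(14/3) = 39/14
  n = 3: D(3) = 3(3 + 1/3) = 10; numerator = 4(39/14) + 1(3) = 99/7; a_3 = (99/7)/(10) = 99/70
  n = 4: D(4) = 4(4 + 1/3) = 52/3; numerator = 4(99/70) + 1(39/14) = 591/70; a_4 = (591/70)/(52/3) = 1773/3640
  n = 5: D(5) = 5(5 + 1/3) = 80/3; numerator = 4(1773/3640) + 1(99/70) = 306/91; a_5 = (306/91)/(80/3) = 459/3640

r = 2/3; a_0 = 1; a_1 = 3; a_2 = 39/14; a_3 = 99/70; a_4 = 1773/3640; a_5 = 459/3640


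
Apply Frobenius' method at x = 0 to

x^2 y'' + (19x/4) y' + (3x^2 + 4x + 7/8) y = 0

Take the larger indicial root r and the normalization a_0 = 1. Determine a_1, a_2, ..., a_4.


Write in Frobenius form y'' + (p(x)/x) y' + (q(x)/x^2) y = 0:
  p(x) = 19/4,  q(x) = 3x^2 + 4x + 7/8.
Indicial equation: r(r-1) + (19/4) r + (7/8) = 0 -> roots r_1 = -1/4, r_2 = -7/2.
Take r = r_1 = -1/4. Let y(x) = x^r sum_{n>=0} a_n x^n with a_0 = 1.
Substitute y = x^r sum a_n x^n and match x^{r+n}. The recurrence is
  D(n) a_n + 4 a_{n-1} + 3 a_{n-2} = 0,  where D(n) = (r+n)(r+n-1) + (19/4)(r+n) + (7/8).
  a_n = [-4 a_{n-1} - 3 a_{n-2}] / D(n).
Since the indicial polynomial factors as (r - r_1)(r - r_2), D(n) = (r_1 + n - r_1)(r_1 + n - r_2) = n(n + 13/4).
Evaluating step by step (a_0 = 1):
  n = 1: D(1) = 1(1 + 13/4) = 17/4; numerator = -4(1) = -4; a_1 = (-4)/(17/4) = -16/17
  n = 2: D(2) = 2(2 + 13/4) = 21/2; numerator = -4(-16/17) - 3(1) = 13/17; a_2 = (13/17)/(21/2) = 26/357
  n = 3: D(3) = 3(3 + 13/4) = 75/4; numerator = -4(26/357) - 3(-16/17) = 904/357; a_3 = (904/357)/(75/4) = 3616/26775
  n = 4: D(4) = 4(4 + 13/4) = 29; numerator = -4(3616/26775) - 3(26/357) = -2902/3825; a_4 = (-2902/3825)/(29) = -2902/110925

r = -1/4; a_0 = 1; a_1 = -16/17; a_2 = 26/357; a_3 = 3616/26775; a_4 = -2902/110925


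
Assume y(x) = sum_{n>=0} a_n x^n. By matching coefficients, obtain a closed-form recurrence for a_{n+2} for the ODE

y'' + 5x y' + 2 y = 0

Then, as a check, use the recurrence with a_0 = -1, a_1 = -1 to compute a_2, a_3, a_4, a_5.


Substitute y = sum_n a_n x^n.
y''(x) has coefficient (n+2)(n+1) a_{n+2} at x^n;
5 x y'(x) has coefficient 5 n a_n at x^n (shift);
2 y(x) has coefficient 2 a_n at x^n.
Matching x^n: (n+2)(n+1) a_{n+2} + (5n + 2) a_n = 0.
Thus a_{n+2} = (-5n - 2) / ((n+1)(n+2)) * a_n.

Check with a_0 = -1, a_1 = -1 (apply the recurrence for n = 0, 1, 2, 3): a_0 = -1, a_1 = -1, a_2 = 1, a_3 = 7/6, a_4 = -1, a_5 = -119/120.

a_(n+2) = (-5n - 2) / ((n+1)(n+2)) * a_n; check: a_0 = -1, a_1 = -1, a_2 = 1, a_3 = 7/6, a_4 = -1, a_5 = -119/120


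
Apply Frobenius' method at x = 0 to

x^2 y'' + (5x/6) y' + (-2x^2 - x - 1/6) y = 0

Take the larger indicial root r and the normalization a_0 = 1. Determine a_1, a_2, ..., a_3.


Write in Frobenius form y'' + (p(x)/x) y' + (q(x)/x^2) y = 0:
  p(x) = 5/6,  q(x) = -2x^2 - x - 1/6.
Indicial equation: r(r-1) + (5/6) r + (-1/6) = 0 -> roots r_1 = 1/2, r_2 = -1/3.
Take r = r_1 = 1/2. Let y(x) = x^r sum_{n>=0} a_n x^n with a_0 = 1.
Substitute y = x^r sum a_n x^n and match x^{r+n}. The recurrence is
  D(n) a_n - 1 a_{n-1} - 2 a_{n-2} = 0,  where D(n) = (r+n)(r+n-1) + (5/6)(r+n) + (-1/6).
  a_n = [1 a_{n-1} + 2 a_{n-2}] / D(n).
Since the indicial polynomial factors as (r - r_1)(r - r_2), D(n) = (r_1 + n - r_1)(r_1 + n - r_2) = n(n + 5/6).
Evaluating step by step (a_0 = 1):
  n = 1: D(1) = 1(1 + 5/6) = 11/6; numerator = 1(1) = 1; a_1 = (1)/(11/6) = 6/11
  n = 2: D(2) = 2(2 + 5/6) = 17/3; numerator = 1(6/11) + 2(1) = 28/11; a_2 = (28/11)/(17/3) = 84/187
  n = 3: D(3) = 3(3 + 5/6) = 23/2; numerator = 1(84/187) + 2(6/11) = 288/187; a_3 = (288/187)/(23/2) = 576/4301

r = 1/2; a_0 = 1; a_1 = 6/11; a_2 = 84/187; a_3 = 576/4301


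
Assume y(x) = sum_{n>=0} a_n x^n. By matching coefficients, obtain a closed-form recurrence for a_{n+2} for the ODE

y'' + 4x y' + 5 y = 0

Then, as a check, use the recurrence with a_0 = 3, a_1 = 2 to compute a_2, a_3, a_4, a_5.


Substitute y = sum_n a_n x^n.
y''(x) has coefficient (n+2)(n+1) a_{n+2} at x^n;
4 x y'(x) has coefficient 4 n a_n at x^n (shift);
5 y(x) has coefficient 5 a_n at x^n.
Matching x^n: (n+2)(n+1) a_{n+2} + (4n + 5) a_n = 0.
Thus a_{n+2} = (-4n - 5) / ((n+1)(n+2)) * a_n.

Check with a_0 = 3, a_1 = 2 (apply the recurrence for n = 0, 1, 2, 3): a_0 = 3, a_1 = 2, a_2 = -15/2, a_3 = -3, a_4 = 65/8, a_5 = 51/20.

a_(n+2) = (-4n - 5) / ((n+1)(n+2)) * a_n; check: a_0 = 3, a_1 = 2, a_2 = -15/2, a_3 = -3, a_4 = 65/8, a_5 = 51/20


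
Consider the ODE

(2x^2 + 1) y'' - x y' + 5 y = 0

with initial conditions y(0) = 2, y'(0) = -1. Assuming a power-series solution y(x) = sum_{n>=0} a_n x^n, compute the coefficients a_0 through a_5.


Ansatz: y(x) = sum_{n>=0} a_n x^n, so y'(x) = sum_{n>=1} n a_n x^(n-1) and y''(x) = sum_{n>=2} n(n-1) a_n x^(n-2).
Substitute into P(x) y'' + Q(x) y' + R(x) y = 0 with P(x) = 2x^2 + 1, Q(x) = -x, R(x) = 5, and match powers of x.
Initial conditions: a_0 = 2, a_1 = -1.
Setting the coefficient of each power of x to zero and solving order by order (substituting the coefficients already found):
  x^0: 2 a_2 + 5 a_0 = 0  ->  2 a_2 = -5 a_0 = -10  ->  a_2 = -5
  x^1: 6 a_3 + 4 a_1 = 0  ->  6 a_3 = -4 a_1 = 4  ->  a_3 = 2/3
  x^2: 12 a_4 + 7 a_2 = 0  ->  12 a_4 = -7 a_2 = 35  ->  a_4 = 35/12
  x^3: 20 a_5 + 14 a_3 = 0  ->  20 a_5 = -14 a_3 = -28/3  ->  a_5 = -7/15
Truncated series: y(x) = 2 - x - 5 x^2 + (2/3) x^3 + (35/12) x^4 - (7/15) x^5 + O(x^6).

a_0 = 2; a_1 = -1; a_2 = -5; a_3 = 2/3; a_4 = 35/12; a_5 = -7/15


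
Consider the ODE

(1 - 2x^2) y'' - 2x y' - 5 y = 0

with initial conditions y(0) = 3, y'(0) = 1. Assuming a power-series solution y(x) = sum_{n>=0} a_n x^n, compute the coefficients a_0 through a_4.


Ansatz: y(x) = sum_{n>=0} a_n x^n, so y'(x) = sum_{n>=1} n a_n x^(n-1) and y''(x) = sum_{n>=2} n(n-1) a_n x^(n-2).
Substitute into P(x) y'' + Q(x) y' + R(x) y = 0 with P(x) = 1 - 2x^2, Q(x) = -2x, R(x) = -5, and match powers of x.
Initial conditions: a_0 = 3, a_1 = 1.
Setting the coefficient of each power of x to zero and solving order by order (substituting the coefficients already found):
  x^0: 2 a_2 - 5 a_0 = 0  ->  2 a_2 = 5 a_0 = 15  ->  a_2 = 15/2
  x^1: 6 a_3 - 7 a_1 = 0  ->  6 a_3 = 7 a_1 = 7  ->  a_3 = 7/6
  x^2: 12 a_4 - 13 a_2 = 0  ->  12 a_4 = 13 a_2 = 195/2  ->  a_4 = 65/8
Truncated series: y(x) = 3 + x + (15/2) x^2 + (7/6) x^3 + (65/8) x^4 + O(x^5).

a_0 = 3; a_1 = 1; a_2 = 15/2; a_3 = 7/6; a_4 = 65/8


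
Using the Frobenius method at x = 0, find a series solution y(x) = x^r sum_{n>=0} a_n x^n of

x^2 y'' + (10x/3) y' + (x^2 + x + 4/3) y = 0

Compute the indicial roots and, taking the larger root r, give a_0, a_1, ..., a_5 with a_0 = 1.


Write in Frobenius form y'' + (p(x)/x) y' + (q(x)/x^2) y = 0:
  p(x) = 10/3,  q(x) = x^2 + x + 4/3.
Indicial equation: r(r-1) + (10/3) r + (4/3) = 0 -> roots r_1 = -1, r_2 = -4/3.
Take r = r_1 = -1. Let y(x) = x^r sum_{n>=0} a_n x^n with a_0 = 1.
Substitute y = x^r sum a_n x^n and match x^{r+n}. The recurrence is
  D(n) a_n + 1 a_{n-1} + 1 a_{n-2} = 0,  where D(n) = (r+n)(r+n-1) + (10/3)(r+n) + (4/3).
  a_n = [-1 a_{n-1} - 1 a_{n-2}] / D(n).
Since the indicial polynomial factors as (r - r_1)(r - r_2), D(n) = (r_1 + n - r_1)(r_1 + n - r_2) = n(n + 1/3).
Evaluating step by step (a_0 = 1):
  n = 1: D(1) = 1(1 + 1/3) = 4/3; numerator = -1(1) = -1; a_1 = (-1)/(4/3) = -3/4
  n = 2: D(2) = 2(2 + 1/3) = 14/3; numerator = -1(-3/4) - 1(1) = -1/4; a_2 = (-1/4)/(14/3) = -3/56
  n = 3: D(3) = 3(3 + 1/3) = 10; numerator = -1(-3/56) - 1(-3/4) = 45/56; a_3 = (45/56)/(10) = 9/112
  n = 4: D(4) = 4(4 + 1/3) = 52/3; numerator = -1(9/112) - 1(-3/56) = -3/112; a_4 = (-3/112)/(52/3) = -9/5824
  n = 5: D(5) = 5(5 + 1/3) = 80/3; numerator = -1(-9/5824) - 1(9/112) = -459/5824; a_5 = (-459/5824)/(80/3) = -1377/465920

r = -1; a_0 = 1; a_1 = -3/4; a_2 = -3/56; a_3 = 9/112; a_4 = -9/5824; a_5 = -1377/465920


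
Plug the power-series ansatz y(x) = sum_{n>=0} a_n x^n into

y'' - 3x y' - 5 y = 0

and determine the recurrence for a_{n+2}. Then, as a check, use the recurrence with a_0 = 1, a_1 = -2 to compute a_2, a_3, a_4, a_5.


Substitute y = sum_n a_n x^n.
y''(x) has coefficient (n+2)(n+1) a_{n+2} at x^n;
-3 x y'(x) has coefficient -3 n a_n at x^n (shift);
-5 y(x) has coefficient -5 a_n at x^n.
Matching x^n: (n+2)(n+1) a_{n+2} + (-3n - 5) a_n = 0.
Thus a_{n+2} = (3n + 5) / ((n+1)(n+2)) * a_n.

Check with a_0 = 1, a_1 = -2 (apply the recurrence for n = 0, 1, 2, 3): a_0 = 1, a_1 = -2, a_2 = 5/2, a_3 = -8/3, a_4 = 55/24, a_5 = -28/15.

a_(n+2) = (3n + 5) / ((n+1)(n+2)) * a_n; check: a_0 = 1, a_1 = -2, a_2 = 5/2, a_3 = -8/3, a_4 = 55/24, a_5 = -28/15


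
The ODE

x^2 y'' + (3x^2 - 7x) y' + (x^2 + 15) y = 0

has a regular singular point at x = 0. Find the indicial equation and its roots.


Divide by x^2 to reach normal form y'' + P_1(x) y' + P_2(x) y = 0 with P_1(x) = 3 - 7/x and P_2(x) = 1 + 15/x^2.
x = 0 is a singular point because the y'-coefficient 3 - 7/x has a pole at x = 0 and the y-coefficient 1 + 15/x^2 has a pole at x = 0.
It is a regular singular point because x P_1(x) = p(x) = 3x - 7 and x^2 P_2(x) = q(x) = x^2 + 15 are polynomials, hence analytic at x = 0.
p(0) = -7,  q(0) = 15.
Indicial equation: r(r-1) + p(0) r + q(0) = 0, i.e. r^2 + (p(0) - 1) r + q(0) = 0, i.e. r^2 - 8 r + 15 = 0.
Discriminant: (-8)^2 - 4(15) = 4, so r = (8 ± 2)/2.
Solving: r_1 = 5, r_2 = 3.

indicial: r^2 - 8 r + 15 = 0; roots r_1 = 5, r_2 = 3


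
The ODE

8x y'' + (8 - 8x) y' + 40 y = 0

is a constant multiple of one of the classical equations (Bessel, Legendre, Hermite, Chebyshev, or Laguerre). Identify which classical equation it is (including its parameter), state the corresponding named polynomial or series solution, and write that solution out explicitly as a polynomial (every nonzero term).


All three coefficients share the factor 8; dividing through by 8 gives  x y'' + (1 - x) y' + 5 y = 0.
This matches the Laguerre equation x y'' + (1 - x) y' + n y = 0 with n = 5; the polynomial solution is L_5(x).
With y = sum_k a_k x^k, matching x^k gives (k+1)k a_{k+1} + (k+1) a_{k+1} - k a_k + n a_k = 0, i.e. (k+1)^2 a_{k+1} = (k - n) a_k = (k - 5) a_k. The right side vanishes at k = 5, so the series terminates at degree 5.
Standard normalization L_n(0) = 1 gives a_0 = 1. Work upward with a_{k+1} = (k - 5) a_k / (k+1)^2:
  a_1 = (0 - 5)(1) / 1^2 = -5/1 = -5
  a_2 = (1 - 5)(-5) / 2^2 = 20/4 = 5
  a_3 = (2 - 5)(5) / 3^2 = -15/9 = -5/3
  a_4 = (3 - 5)(-5/3) / 4^2 = (10/3)/16 = 5/24
  a_5 = (4 - 5)(5/24) / 5^2 = (-5/24)/25 = -1/120
Hence L_5(x) = -x^5/120 + 5 x^4/24 - 5 x^3/3 + 5 x^2 - 5 x + 1.

L_5(x); series = -x^5/120 + 5 x^4/24 - 5 x^3/3 + 5 x^2 - 5 x + 1


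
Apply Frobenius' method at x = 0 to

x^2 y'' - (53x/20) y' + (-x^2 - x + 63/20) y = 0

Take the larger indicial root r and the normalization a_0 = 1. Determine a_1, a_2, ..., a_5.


Write in Frobenius form y'' + (p(x)/x) y' + (q(x)/x^2) y = 0:
  p(x) = -53/20,  q(x) = -x^2 - x + 63/20.
Indicial equation: r(r-1) + (-53/20) r + (63/20) = 0 -> roots r_1 = 9/4, r_2 = 7/5.
Take r = r_1 = 9/4. Let y(x) = x^r sum_{n>=0} a_n x^n with a_0 = 1.
Substitute y = x^r sum a_n x^n and match x^{r+n}. The recurrence is
  D(n) a_n - 1 a_{n-1} - 1 a_{n-2} = 0,  where D(n) = (r+n)(r+n-1) + (-53/20)(r+n) + (63/20).
  a_n = [1 a_{n-1} + 1 a_{n-2}] / D(n).
Since the indicial polynomial factors as (r - r_1)(r - r_2), D(n) = (r_1 + n - r_1)(r_1 + n - r_2) = n(n + 17/20).
Evaluating step by step (a_0 = 1):
  n = 1: D(1) = 1(1 + 17/20) = 37/20; numerator = 1(1) = 1; a_1 = (1)/(37/20) = 20/37
  n = 2: D(2) = 2(2 + 17/20) = 57/10; numerator = 1(20/37) + 1(1) = 57/37; a_2 = (57/37)/(57/10) = 10/37
  n = 3: D(3) = 3(3 + 17/20) = 231/20; numerator = 1(10/37) + 1(20/37) = 30/37; a_3 = (30/37)/(231/20) = 200/2849
  n = 4: D(4) = 4(4 + 17/20) = 97/5; numerator = 1(200/2849) + 1(10/37) = 970/2849; a_4 = (970/2849)/(97/5) = 50/2849
  n = 5: D(5) = 5(5 + 17/20) = 117/4; numerator = 1(50/2849) + 1(200/2849) = 250/2849; a_5 = (250/2849)/(117/4) = 1000/333333

r = 9/4; a_0 = 1; a_1 = 20/37; a_2 = 10/37; a_3 = 200/2849; a_4 = 50/2849; a_5 = 1000/333333


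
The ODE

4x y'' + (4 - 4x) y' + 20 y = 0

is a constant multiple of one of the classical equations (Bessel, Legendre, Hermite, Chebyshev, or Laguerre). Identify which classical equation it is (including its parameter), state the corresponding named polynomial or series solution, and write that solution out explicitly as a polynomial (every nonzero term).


All three coefficients share the factor 4; dividing through by 4 gives  x y'' + (1 - x) y' + 5 y = 0.
This matches the Laguerre equation x y'' + (1 - x) y' + n y = 0 with n = 5; the polynomial solution is L_5(x).
With y = sum_k a_k x^k, matching x^k gives (k+1)k a_{k+1} + (k+1) a_{k+1} - k a_k + n a_k = 0, i.e. (k+1)^2 a_{k+1} = (k - n) a_k = (k - 5) a_k. The right side vanishes at k = 5, so the series terminates at degree 5.
Standard normalization L_n(0) = 1 gives a_0 = 1. Work upward with a_{k+1} = (k - 5) a_k / (k+1)^2:
  a_1 = (0 - 5)(1) / 1^2 = -5/1 = -5
  a_2 = (1 - 5)(-5) / 2^2 = 20/4 = 5
  a_3 = (2 - 5)(5) / 3^2 = -15/9 = -5/3
  a_4 = (3 - 5)(-5/3) / 4^2 = (10/3)/16 = 5/24
  a_5 = (4 - 5)(5/24) / 5^2 = (-5/24)/25 = -1/120
Hence L_5(x) = -x^5/120 + 5 x^4/24 - 5 x^3/3 + 5 x^2 - 5 x + 1.

L_5(x); series = -x^5/120 + 5 x^4/24 - 5 x^3/3 + 5 x^2 - 5 x + 1


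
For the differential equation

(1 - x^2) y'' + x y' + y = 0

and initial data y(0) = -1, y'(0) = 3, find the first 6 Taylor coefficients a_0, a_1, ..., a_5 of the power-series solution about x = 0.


Ansatz: y(x) = sum_{n>=0} a_n x^n, so y'(x) = sum_{n>=1} n a_n x^(n-1) and y''(x) = sum_{n>=2} n(n-1) a_n x^(n-2).
Substitute into P(x) y'' + Q(x) y' + R(x) y = 0 with P(x) = 1 - x^2, Q(x) = x, R(x) = 1, and match powers of x.
Initial conditions: a_0 = -1, a_1 = 3.
Setting the coefficient of each power of x to zero and solving order by order (substituting the coefficients already found):
  x^0: 2 a_2 + a_0 = 0  ->  2 a_2 = -a_0 = 1  ->  a_2 = 1/2
  x^1: 6 a_3 + 2 a_1 = 0  ->  6 a_3 = -2 a_1 = -6  ->  a_3 = -1
  x^2: 12 a_4 + a_2 = 0  ->  12 a_4 = -a_2 = -1/2  ->  a_4 = -1/24
  x^3: 20 a_5 - 2 a_3 = 0  ->  20 a_5 = 2 a_3 = -2  ->  a_5 = -1/10
Truncated series: y(x) = -1 + 3 x + (1/2) x^2 - x^3 - (1/24) x^4 - (1/10) x^5 + O(x^6).

a_0 = -1; a_1 = 3; a_2 = 1/2; a_3 = -1; a_4 = -1/24; a_5 = -1/10


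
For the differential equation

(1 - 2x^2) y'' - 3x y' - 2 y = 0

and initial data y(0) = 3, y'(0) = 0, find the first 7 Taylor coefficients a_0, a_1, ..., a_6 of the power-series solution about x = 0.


Ansatz: y(x) = sum_{n>=0} a_n x^n, so y'(x) = sum_{n>=1} n a_n x^(n-1) and y''(x) = sum_{n>=2} n(n-1) a_n x^(n-2).
Substitute into P(x) y'' + Q(x) y' + R(x) y = 0 with P(x) = 1 - 2x^2, Q(x) = -3x, R(x) = -2, and match powers of x.
Initial conditions: a_0 = 3, a_1 = 0.
Setting the coefficient of each power of x to zero and solving order by order (substituting the coefficients already found):
  x^0: 2 a_2 - 2 a_0 = 0  ->  2 a_2 = 2 a_0 = 6  ->  a_2 = 3
  x^1: 6 a_3 - 5 a_1 = 0  ->  6 a_3 = 5 a_1 = 0  ->  a_3 = 0
  x^2: 12 a_4 - 12 a_2 = 0  ->  12 a_4 = 12 a_2 = 36  ->  a_4 = 3
  x^3: 20 a_5 - 23 a_3 = 0  ->  20 a_5 = 23 a_3 = 0  ->  a_5 = 0
  x^4: 30 a_6 - 38 a_4 = 0  ->  30 a_6 = 38 a_4 = 114  ->  a_6 = 19/5
Truncated series: y(x) = 3 + 3 x^2 + 3 x^4 + (19/5) x^6 + O(x^7).

a_0 = 3; a_1 = 0; a_2 = 3; a_3 = 0; a_4 = 3; a_5 = 0; a_6 = 19/5


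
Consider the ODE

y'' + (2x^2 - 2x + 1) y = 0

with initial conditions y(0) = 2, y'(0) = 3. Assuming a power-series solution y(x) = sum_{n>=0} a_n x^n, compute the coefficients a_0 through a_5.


Ansatz: y(x) = sum_{n>=0} a_n x^n, so y'(x) = sum_{n>=1} n a_n x^(n-1) and y''(x) = sum_{n>=2} n(n-1) a_n x^(n-2).
Substitute into P(x) y'' + Q(x) y' + R(x) y = 0 with P(x) = 1, Q(x) = 0, R(x) = 2x^2 - 2x + 1, and match powers of x.
Initial conditions: a_0 = 2, a_1 = 3.
Setting the coefficient of each power of x to zero and solving order by order (substituting the coefficients already found):
  x^0: 2 a_2 + a_0 = 0  ->  2 a_2 = -a_0 = -2  ->  a_2 = -1
  x^1: 6 a_3 + a_1 - 2 a_0 = 0  ->  6 a_3 = -a_1 + 2 a_0 = 1  ->  a_3 = 1/6
  x^2: 12 a_4 + a_2 - 2 a_1 + 2 a_0 = 0  ->  12 a_4 = -a_2 + 2 a_1 - 2 a_0 = 3  ->  a_4 = 1/4
  x^3: 20 a_5 + a_3 - 2 a_2 + 2 a_1 = 0  ->  20 a_5 = -a_3 + 2 a_2 - 2 a_1 = -49/6  ->  a_5 = -49/120
Truncated series: y(x) = 2 + 3 x - x^2 + (1/6) x^3 + (1/4) x^4 - (49/120) x^5 + O(x^6).

a_0 = 2; a_1 = 3; a_2 = -1; a_3 = 1/6; a_4 = 1/4; a_5 = -49/120


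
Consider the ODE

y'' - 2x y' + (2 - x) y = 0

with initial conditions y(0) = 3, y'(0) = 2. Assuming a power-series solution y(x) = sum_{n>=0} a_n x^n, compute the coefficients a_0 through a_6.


Ansatz: y(x) = sum_{n>=0} a_n x^n, so y'(x) = sum_{n>=1} n a_n x^(n-1) and y''(x) = sum_{n>=2} n(n-1) a_n x^(n-2).
Substitute into P(x) y'' + Q(x) y' + R(x) y = 0 with P(x) = 1, Q(x) = -2x, R(x) = 2 - x, and match powers of x.
Initial conditions: a_0 = 3, a_1 = 2.
Setting the coefficient of each power of x to zero and solving order by order (substituting the coefficients already found):
  x^0: 2 a_2 + 2 a_0 = 0  ->  2 a_2 = -2 a_0 = -6  ->  a_2 = -3
  x^1: 6 a_3 - a_0 = 0  ->  6 a_3 = a_0 = 3  ->  a_3 = 1/2
  x^2: 12 a_4 - 2 a_2 - a_1 = 0  ->  12 a_4 = 2 a_2 + a_1 = -4  ->  a_4 = -1/3
  x^3: 20 a_5 - 4 a_3 - a_2 = 0  ->  20 a_5 = 4 a_3 + a_2 = -1  ->  a_5 = -1/20
  x^4: 30 a_6 - 6 a_4 - a_3 = 0  ->  30 a_6 = 6 a_4 + a_3 = -3/2  ->  a_6 = -1/20
Truncated series: y(x) = 3 + 2 x - 3 x^2 + (1/2) x^3 - (1/3) x^4 - (1/20) x^5 - (1/20) x^6 + O(x^7).

a_0 = 3; a_1 = 2; a_2 = -3; a_3 = 1/2; a_4 = -1/3; a_5 = -1/20; a_6 = -1/20


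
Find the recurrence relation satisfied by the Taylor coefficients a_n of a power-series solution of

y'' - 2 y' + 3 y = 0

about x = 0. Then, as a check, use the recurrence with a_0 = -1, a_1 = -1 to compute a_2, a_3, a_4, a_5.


Substitute y = sum_n a_n x^n.
y''(x) has coefficient (n+2)(n+1) a_{n+2} at x^n;
-2 y'(x) has coefficient -2 (n+1) a_{n+1} at x^n;
3 y(x) has coefficient 3 a_n at x^n.
Matching x^n: (n+2)(n+1) a_{n+2} - 2 (n+1) a_{n+1} + 3 a_n = 0.
Thus a_{n+2} = [2 (n+1) a_{n+1} - 3 a_n] / ((n+1)(n+2)).

Check with a_0 = -1, a_1 = -1 (apply the recurrence for n = 0, 1, 2, 3): a_0 = -1, a_1 = -1, a_2 = 1/2, a_3 = 5/6, a_4 = 7/24, a_5 = -1/120.

a_(n+2) = [2 (n+1) a_(n+1) - 3 a_n] / ((n+1)(n+2)); check: a_0 = -1, a_1 = -1, a_2 = 1/2, a_3 = 5/6, a_4 = 7/24, a_5 = -1/120


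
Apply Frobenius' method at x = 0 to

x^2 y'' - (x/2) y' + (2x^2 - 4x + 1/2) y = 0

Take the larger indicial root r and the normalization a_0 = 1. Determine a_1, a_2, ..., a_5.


Write in Frobenius form y'' + (p(x)/x) y' + (q(x)/x^2) y = 0:
  p(x) = -1/2,  q(x) = 2x^2 - 4x + 1/2.
Indicial equation: r(r-1) + (-1/2) r + (1/2) = 0 -> roots r_1 = 1, r_2 = 1/2.
Take r = r_1 = 1. Let y(x) = x^r sum_{n>=0} a_n x^n with a_0 = 1.
Substitute y = x^r sum a_n x^n and match x^{r+n}. The recurrence is
  D(n) a_n - 4 a_{n-1} + 2 a_{n-2} = 0,  where D(n) = (r+n)(r+n-1) + (-1/2)(r+n) + (1/2).
  a_n = [4 a_{n-1} - 2 a_{n-2}] / D(n).
Since the indicial polynomial factors as (r - r_1)(r - r_2), D(n) = (r_1 + n - r_1)(r_1 + n - r_2) = n(n + 1/2).
Evaluating step by step (a_0 = 1):
  n = 1: D(1) = 1(1 + 1/2) = 3/2; numerator = 4(1) = 4; a_1 = (4)/(3/2) = 8/3
  n = 2: D(2) = 2(2 + 1/2) = 5; numerator = 4(8/3) - 2(1) = 26/3; a_2 = (26/3)/(5) = 26/15
  n = 3: D(3) = 3(3 + 1/2) = 21/2; numerator = 4(26/15) - 2(8/3) = 8/5; a_3 = (8/5)/(21/2) = 16/105
  n = 4: D(4) = 4(4 + 1/2) = 18; numerator = 4(16/105) - 2(26/15) = -20/7; a_4 = (-20/7)/(18) = -10/63
  n = 5: D(5) = 5(5 + 1/2) = 55/2; numerator = 4(-10/63) - 2(16/105) = -296/315; a_5 = (-296/315)/(55/2) = -592/17325

r = 1; a_0 = 1; a_1 = 8/3; a_2 = 26/15; a_3 = 16/105; a_4 = -10/63; a_5 = -592/17325


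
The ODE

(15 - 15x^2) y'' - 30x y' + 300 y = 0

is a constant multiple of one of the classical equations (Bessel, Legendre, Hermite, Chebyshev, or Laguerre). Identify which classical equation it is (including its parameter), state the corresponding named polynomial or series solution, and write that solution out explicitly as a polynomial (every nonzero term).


All three coefficients share the factor 15; dividing through by 15 gives  (1 - x^2) y'' - 2x y' + 20 y = 0.
This matches the Legendre equation (1 - x^2) y'' - 2x y' + n(n+1) y = 0 (note the -2x y' term) with n(n+1) = 20, so n = 4; the polynomial solution is P_4(x).
With y = sum_k a_k x^k, matching x^k gives (k+2)(k+1) a_{k+2} = [k(k+1) - n(n+1)] a_k = (k - 4)(k + 5) a_k. The right side vanishes at k = 4, so the series with the parity of 4 terminates at degree 4.
Standard normalization (P_n(1) = 1): leading coefficient (2n)!/(2^n (n!)^2) = 40320/(16*576) = 35/8, so a_4 = 35/8. Work downward with a_k = (k+1)(k+2) a_{k+2} / ((k - 4)(k + 5)):
  a_2 = (3)(4)(35/8) / ((2 - 4)(2 + 5)) = (105/2)/(-14) = -15/4
  a_0 = (1)(2)(-15/4) / ((0 - 4)(0 + 5)) = (-15/2)/(-20) = 3/8
Hence P_4(x) = 35 x^4/8 - 15 x^2/4 + 3/8.

P_4(x); series = 35 x^4/8 - 15 x^2/4 + 3/8


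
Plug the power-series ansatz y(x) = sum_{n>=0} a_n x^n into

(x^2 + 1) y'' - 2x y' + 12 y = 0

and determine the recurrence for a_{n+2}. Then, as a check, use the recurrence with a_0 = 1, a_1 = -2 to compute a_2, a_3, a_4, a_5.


Substitute y = sum_n a_n x^n.
(1 + 1 x^2) y'' contributes (n+2)(n+1) a_{n+2} + n(n-1) a_n at x^n.
-2 x y'(x) contributes -2 n a_n at x^n.
12 y(x) contributes 12 a_n at x^n.
Matching x^n: (n+2)(n+1) a_{n+2} + (n(n-1) - 2 n + 12) a_n = 0.
Thus a_{n+2} = (-n(n-1) + 2 n - 12) / ((n+1)(n+2)) * a_n.

Check with a_0 = 1, a_1 = -2 (apply the recurrence for n = 0, 1, 2, 3): a_0 = 1, a_1 = -2, a_2 = -6, a_3 = 10/3, a_4 = 5, a_5 = -2.

a_(n+2) = (-n(n-1) + 2 n - 12) / ((n+1)(n+2)) * a_n; check: a_0 = 1, a_1 = -2, a_2 = -6, a_3 = 10/3, a_4 = 5, a_5 = -2


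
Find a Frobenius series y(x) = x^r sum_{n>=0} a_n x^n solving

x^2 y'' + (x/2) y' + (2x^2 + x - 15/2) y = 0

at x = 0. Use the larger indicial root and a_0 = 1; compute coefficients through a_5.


Write in Frobenius form y'' + (p(x)/x) y' + (q(x)/x^2) y = 0:
  p(x) = 1/2,  q(x) = 2x^2 + x - 15/2.
Indicial equation: r(r-1) + (1/2) r + (-15/2) = 0 -> roots r_1 = 3, r_2 = -5/2.
Take r = r_1 = 3. Let y(x) = x^r sum_{n>=0} a_n x^n with a_0 = 1.
Substitute y = x^r sum a_n x^n and match x^{r+n}. The recurrence is
  D(n) a_n + 1 a_{n-1} + 2 a_{n-2} = 0,  where D(n) = (r+n)(r+n-1) + (1/2)(r+n) + (-15/2).
  a_n = [-1 a_{n-1} - 2 a_{n-2}] / D(n).
Since the indicial polynomial factors as (r - r_1)(r - r_2), D(n) = (r_1 + n - r_1)(r_1 + n - r_2) = n(n + 11/2).
Evaluating step by step (a_0 = 1):
  n = 1: D(1) = 1(1 + 11/2) = 13/2; numerator = -1(1) = -1; a_1 = (-1)/(13/2) = -2/13
  n = 2: D(2) = 2(2 + 11/2) = 15; numerator = -1(-2/13) - 2(1) = -24/13; a_2 = (-24/13)/(15) = -8/65
  n = 3: D(3) = 3(3 + 11/2) = 51/2; numerator = -1(-8/65) - 2(-2/13) = 28/65; a_3 = (28/65)/(51/2) = 56/3315
  n = 4: D(4) = 4(4 + 11/2) = 38; numerator = -1(56/3315) - 2(-8/65) = 152/663; a_4 = (152/663)/(38) = 4/663
  n = 5: D(5) = 5(5 + 11/2) = 105/2; numerator = -1(4/663) - 2(56/3315) = -44/1105; a_5 = (-44/1105)/(105/2) = -88/116025

r = 3; a_0 = 1; a_1 = -2/13; a_2 = -8/65; a_3 = 56/3315; a_4 = 4/663; a_5 = -88/116025
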